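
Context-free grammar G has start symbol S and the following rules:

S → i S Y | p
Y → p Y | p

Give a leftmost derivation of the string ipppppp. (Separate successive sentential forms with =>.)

S => iSY => ipY => ippY => ipppY => ippppY => ipppppY => ipppppp

S => iSY   [S → i S Y]
iSY => ipY   [S → p]
ipY => ippY   [Y → p Y]
ippY => ipppY   [Y → p Y]
ipppY => ippppY   [Y → p Y]
ippppY => ipppppY   [Y → p Y]
ipppppY => ipppppp   [Y → p]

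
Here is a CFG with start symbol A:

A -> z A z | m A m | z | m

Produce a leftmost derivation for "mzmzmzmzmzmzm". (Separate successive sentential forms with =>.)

A => mAm => mzAzm => mzmAmzm => mzmzAzmzm => mzmzmAmzmzm => mzmzmzAzmzmzm => mzmzmzmzmzmzm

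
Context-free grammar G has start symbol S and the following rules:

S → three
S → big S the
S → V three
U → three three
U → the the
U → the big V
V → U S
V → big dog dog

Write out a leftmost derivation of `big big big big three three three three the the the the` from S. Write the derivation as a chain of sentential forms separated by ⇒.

S ⇒ big S the   [S → big S the]
big S the ⇒ big big S the the   [S → big S the]
big big S the the ⇒ big big big S the the the   [S → big S the]
big big big S the the the ⇒ big big big big S the the the the   [S → big S the]
big big big big S the the the the ⇒ big big big big V three the the the the   [S → V three]
big big big big V three the the the the ⇒ big big big big U S three the the the the   [V → U S]
big big big big U S three the the the the ⇒ big big big big three three S three the the the the   [U → three three]
big big big big three three S three the the the the ⇒ big big big big three three three three the the the the   [S → three]

S ⇒ big S the ⇒ big big S the the ⇒ big big big S the the the ⇒ big big big big S the the the the ⇒ big big big big V three the the the the ⇒ big big big big U S three the the the the ⇒ big big big big three three S three the the the the ⇒ big big big big three three three three the the the the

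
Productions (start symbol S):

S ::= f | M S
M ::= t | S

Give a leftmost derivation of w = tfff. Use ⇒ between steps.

S ⇒ MS ⇒ SS ⇒ MSS ⇒ SSS ⇒ MSSS ⇒ tSSS ⇒ tfSS ⇒ tffS ⇒ tfff

S ⇒ MS   [S ::= M S]
MS ⇒ SS   [M ::= S]
SS ⇒ MSS   [S ::= M S]
MSS ⇒ SSS   [M ::= S]
SSS ⇒ MSSS   [S ::= M S]
MSSS ⇒ tSSS   [M ::= t]
tSSS ⇒ tfSS   [S ::= f]
tfSS ⇒ tffS   [S ::= f]
tffS ⇒ tfff   [S ::= f]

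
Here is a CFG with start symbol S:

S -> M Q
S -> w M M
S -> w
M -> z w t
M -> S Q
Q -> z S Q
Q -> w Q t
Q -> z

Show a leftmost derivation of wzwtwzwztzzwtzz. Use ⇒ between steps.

S ⇒ MQ ⇒ SQQ ⇒ wMMQQ ⇒ wSQMQQ ⇒ wMQQMQQ ⇒ wzwtQQMQQ ⇒ wzwtwQtQMQQ ⇒ wzwtwzSQtQMQQ ⇒ wzwtwzwQtQMQQ ⇒ wzwtwzwztQMQQ ⇒ wzwtwzwztzMQQ ⇒ wzwtwzwztzzwtQQ ⇒ wzwtwzwztzzwtzQ ⇒ wzwtwzwztzzwtzz

S ⇒ MQ   [S -> M Q]
MQ ⇒ SQQ   [M -> S Q]
SQQ ⇒ wMMQQ   [S -> w M M]
wMMQQ ⇒ wSQMQQ   [M -> S Q]
wSQMQQ ⇒ wMQQMQQ   [S -> M Q]
wMQQMQQ ⇒ wzwtQQMQQ   [M -> z w t]
wzwtQQMQQ ⇒ wzwtwQtQMQQ   [Q -> w Q t]
wzwtwQtQMQQ ⇒ wzwtwzSQtQMQQ   [Q -> z S Q]
wzwtwzSQtQMQQ ⇒ wzwtwzwQtQMQQ   [S -> w]
wzwtwzwQtQMQQ ⇒ wzwtwzwztQMQQ   [Q -> z]
wzwtwzwztQMQQ ⇒ wzwtwzwztzMQQ   [Q -> z]
wzwtwzwztzMQQ ⇒ wzwtwzwztzzwtQQ   [M -> z w t]
wzwtwzwztzzwtQQ ⇒ wzwtwzwztzzwtzQ   [Q -> z]
wzwtwzwztzzwtzQ ⇒ wzwtwzwztzzwtzz   [Q -> z]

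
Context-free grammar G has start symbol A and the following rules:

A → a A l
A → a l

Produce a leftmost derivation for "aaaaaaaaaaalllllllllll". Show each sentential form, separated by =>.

A => aAl => aaAll => aaaAlll => aaaaAllll => aaaaaAlllll => aaaaaaAllllll => aaaaaaaAlllllll => aaaaaaaaAllllllll => aaaaaaaaaAlllllllll => aaaaaaaaaaAllllllllll => aaaaaaaaaaalllllllllll

A => aAl   [A → a A l]
aAl => aaAll   [A → a A l]
aaAll => aaaAlll   [A → a A l]
aaaAlll => aaaaAllll   [A → a A l]
aaaaAllll => aaaaaAlllll   [A → a A l]
aaaaaAlllll => aaaaaaAllllll   [A → a A l]
aaaaaaAllllll => aaaaaaaAlllllll   [A → a A l]
aaaaaaaAlllllll => aaaaaaaaAllllllll   [A → a A l]
aaaaaaaaAllllllll => aaaaaaaaaAlllllllll   [A → a A l]
aaaaaaaaaAlllllllll => aaaaaaaaaaAllllllllll   [A → a A l]
aaaaaaaaaaAllllllllll => aaaaaaaaaaalllllllllll   [A → a l]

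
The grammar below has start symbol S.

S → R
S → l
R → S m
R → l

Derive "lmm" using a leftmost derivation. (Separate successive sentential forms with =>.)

S => R   [S → R]
R => Sm   [R → S m]
Sm => Rm   [S → R]
Rm => Smm   [R → S m]
Smm => Rmm   [S → R]
Rmm => lmm   [R → l]

S=>R=>Sm=>Rm=>Smm=>Rmm=>lmm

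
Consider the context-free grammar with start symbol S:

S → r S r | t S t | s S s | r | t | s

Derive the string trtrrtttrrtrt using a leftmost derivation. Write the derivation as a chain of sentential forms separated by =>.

S=>tSt=>trSrt=>trtStrt=>trtrSrtrt=>trtrrSrrtrt=>trtrrtStrrtrt=>trtrrtttrrtrt

S => tSt   [S → t S t]
tSt => trSrt   [S → r S r]
trSrt => trtStrt   [S → t S t]
trtStrt => trtrSrtrt   [S → r S r]
trtrSrtrt => trtrrSrrtrt   [S → r S r]
trtrrSrrtrt => trtrrtStrrtrt   [S → t S t]
trtrrtStrrtrt => trtrrtttrrtrt   [S → t]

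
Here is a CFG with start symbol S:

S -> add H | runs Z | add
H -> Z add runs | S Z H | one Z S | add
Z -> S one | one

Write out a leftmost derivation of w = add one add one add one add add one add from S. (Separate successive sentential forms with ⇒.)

S ⇒ add H ⇒ add one Z S ⇒ add one S one S ⇒ add one add H one S ⇒ add one add one Z S one S ⇒ add one add one S one S one S ⇒ add one add one add one S one S ⇒ add one add one add one add H one S ⇒ add one add one add one add add one S ⇒ add one add one add one add add one add

S ⇒ add H   [S -> add H]
add H ⇒ add one Z S   [H -> one Z S]
add one Z S ⇒ add one S one S   [Z -> S one]
add one S one S ⇒ add one add H one S   [S -> add H]
add one add H one S ⇒ add one add one Z S one S   [H -> one Z S]
add one add one Z S one S ⇒ add one add one S one S one S   [Z -> S one]
add one add one S one S one S ⇒ add one add one add one S one S   [S -> add]
add one add one add one S one S ⇒ add one add one add one add H one S   [S -> add H]
add one add one add one add H one S ⇒ add one add one add one add add one S   [H -> add]
add one add one add one add add one S ⇒ add one add one add one add add one add   [S -> add]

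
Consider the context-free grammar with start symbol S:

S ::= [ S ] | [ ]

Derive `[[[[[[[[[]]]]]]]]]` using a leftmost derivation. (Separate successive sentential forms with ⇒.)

S ⇒ [S] ⇒ [[S]] ⇒ [[[S]]] ⇒ [[[[S]]]] ⇒ [[[[[S]]]]] ⇒ [[[[[[S]]]]]] ⇒ [[[[[[[S]]]]]]] ⇒ [[[[[[[[S]]]]]]]] ⇒ [[[[[[[[[]]]]]]]]]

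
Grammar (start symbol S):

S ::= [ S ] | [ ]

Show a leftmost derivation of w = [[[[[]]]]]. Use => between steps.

S => [S] => [[S]] => [[[S]]] => [[[[S]]]] => [[[[[]]]]]

S => [S]   [S ::= [ S ]]
[S] => [[S]]   [S ::= [ S ]]
[[S]] => [[[S]]]   [S ::= [ S ]]
[[[S]]] => [[[[S]]]]   [S ::= [ S ]]
[[[[S]]]] => [[[[[]]]]]   [S ::= [ ]]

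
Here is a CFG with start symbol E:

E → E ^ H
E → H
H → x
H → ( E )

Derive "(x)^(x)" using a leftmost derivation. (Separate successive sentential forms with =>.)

E => E^H   [E → E ^ H]
E^H => H^H   [E → H]
H^H => (E)^H   [H → ( E )]
(E)^H => (H)^H   [E → H]
(H)^H => (x)^H   [H → x]
(x)^H => (x)^(E)   [H → ( E )]
(x)^(E) => (x)^(H)   [E → H]
(x)^(H) => (x)^(x)   [H → x]

E=>E^H=>H^H=>(E)^H=>(H)^H=>(x)^H=>(x)^(E)=>(x)^(H)=>(x)^(x)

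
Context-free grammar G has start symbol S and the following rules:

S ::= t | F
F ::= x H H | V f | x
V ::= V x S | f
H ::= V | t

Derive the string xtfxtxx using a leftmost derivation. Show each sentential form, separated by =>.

S => F => xHH => xtH => xtV => xtVxS => xtVxSxS => xtfxSxS => xtfxtxS => xtfxtxF => xtfxtxx

S => F   [S ::= F]
F => xHH   [F ::= x H H]
xHH => xtH   [H ::= t]
xtH => xtV   [H ::= V]
xtV => xtVxS   [V ::= V x S]
xtVxS => xtVxSxS   [V ::= V x S]
xtVxSxS => xtfxSxS   [V ::= f]
xtfxSxS => xtfxtxS   [S ::= t]
xtfxtxS => xtfxtxF   [S ::= F]
xtfxtxF => xtfxtxx   [F ::= x]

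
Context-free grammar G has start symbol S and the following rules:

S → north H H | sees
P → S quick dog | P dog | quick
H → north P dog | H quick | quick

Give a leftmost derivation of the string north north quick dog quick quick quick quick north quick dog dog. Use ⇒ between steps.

S ⇒ north H H ⇒ north H quick H ⇒ north H quick quick H ⇒ north H quick quick quick H ⇒ north H quick quick quick quick H ⇒ north north P dog quick quick quick quick H ⇒ north north quick dog quick quick quick quick H ⇒ north north quick dog quick quick quick quick north P dog ⇒ north north quick dog quick quick quick quick north P dog dog ⇒ north north quick dog quick quick quick quick north quick dog dog

S ⇒ north H H   [S → north H H]
north H H ⇒ north H quick H   [H → H quick]
north H quick H ⇒ north H quick quick H   [H → H quick]
north H quick quick H ⇒ north H quick quick quick H   [H → H quick]
north H quick quick quick H ⇒ north H quick quick quick quick H   [H → H quick]
north H quick quick quick quick H ⇒ north north P dog quick quick quick quick H   [H → north P dog]
north north P dog quick quick quick quick H ⇒ north north quick dog quick quick quick quick H   [P → quick]
north north quick dog quick quick quick quick H ⇒ north north quick dog quick quick quick quick north P dog   [H → north P dog]
north north quick dog quick quick quick quick north P dog ⇒ north north quick dog quick quick quick quick north P dog dog   [P → P dog]
north north quick dog quick quick quick quick north P dog dog ⇒ north north quick dog quick quick quick quick north quick dog dog   [P → quick]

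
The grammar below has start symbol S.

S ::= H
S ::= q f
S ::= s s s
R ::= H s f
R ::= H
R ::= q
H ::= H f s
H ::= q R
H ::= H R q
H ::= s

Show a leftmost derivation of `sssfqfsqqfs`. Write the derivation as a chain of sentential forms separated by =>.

S=>H=>Hfs=>HRqfs=>HfsRqfs=>HRqfsRqfs=>sRqfsRqfs=>sHsfqfsRqfs=>sssfqfsRqfs=>sssfqfsqqfs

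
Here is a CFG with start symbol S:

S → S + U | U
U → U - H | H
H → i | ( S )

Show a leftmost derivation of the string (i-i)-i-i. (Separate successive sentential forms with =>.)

S => U   [S → U]
U => U-H   [U → U - H]
U-H => U-H-H   [U → U - H]
U-H-H => H-H-H   [U → H]
H-H-H => (S)-H-H   [H → ( S )]
(S)-H-H => (U)-H-H   [S → U]
(U)-H-H => (U-H)-H-H   [U → U - H]
(U-H)-H-H => (H-H)-H-H   [U → H]
(H-H)-H-H => (i-H)-H-H   [H → i]
(i-H)-H-H => (i-i)-H-H   [H → i]
(i-i)-H-H => (i-i)-i-H   [H → i]
(i-i)-i-H => (i-i)-i-i   [H → i]

S => U => U-H => U-H-H => H-H-H => (S)-H-H => (U)-H-H => (U-H)-H-H => (H-H)-H-H => (i-H)-H-H => (i-i)-H-H => (i-i)-i-H => (i-i)-i-i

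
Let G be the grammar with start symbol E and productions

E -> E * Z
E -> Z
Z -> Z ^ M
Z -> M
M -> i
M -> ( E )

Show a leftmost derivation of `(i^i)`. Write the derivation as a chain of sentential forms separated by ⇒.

E⇒Z⇒M⇒(E)⇒(Z)⇒(Z^M)⇒(M^M)⇒(i^M)⇒(i^i)

E ⇒ Z   [E -> Z]
Z ⇒ M   [Z -> M]
M ⇒ (E)   [M -> ( E )]
(E) ⇒ (Z)   [E -> Z]
(Z) ⇒ (Z^M)   [Z -> Z ^ M]
(Z^M) ⇒ (M^M)   [Z -> M]
(M^M) ⇒ (i^M)   [M -> i]
(i^M) ⇒ (i^i)   [M -> i]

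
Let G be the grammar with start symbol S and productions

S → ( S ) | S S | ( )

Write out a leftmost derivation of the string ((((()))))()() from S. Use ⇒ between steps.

S ⇒ SS   [S → S S]
SS ⇒ SSS   [S → S S]
SSS ⇒ (S)SS   [S → ( S )]
(S)SS ⇒ ((S))SS   [S → ( S )]
((S))SS ⇒ (((S)))SS   [S → ( S )]
(((S)))SS ⇒ ((((S))))SS   [S → ( S )]
((((S))))SS ⇒ ((((()))))SS   [S → ( )]
((((()))))SS ⇒ ((((()))))()S   [S → ( )]
((((()))))()S ⇒ ((((()))))()()   [S → ( )]

S ⇒ SS ⇒ SSS ⇒ (S)SS ⇒ ((S))SS ⇒ (((S)))SS ⇒ ((((S))))SS ⇒ ((((()))))SS ⇒ ((((()))))()S ⇒ ((((()))))()()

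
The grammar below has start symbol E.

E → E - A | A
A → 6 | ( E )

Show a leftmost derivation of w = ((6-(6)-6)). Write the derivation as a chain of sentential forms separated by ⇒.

E ⇒ A   [E → A]
A ⇒ (E)   [A → ( E )]
(E) ⇒ (A)   [E → A]
(A) ⇒ ((E))   [A → ( E )]
((E)) ⇒ ((E-A))   [E → E - A]
((E-A)) ⇒ ((E-A-A))   [E → E - A]
((E-A-A)) ⇒ ((A-A-A))   [E → A]
((A-A-A)) ⇒ ((6-A-A))   [A → 6]
((6-A-A)) ⇒ ((6-(E)-A))   [A → ( E )]
((6-(E)-A)) ⇒ ((6-(A)-A))   [E → A]
((6-(A)-A)) ⇒ ((6-(6)-A))   [A → 6]
((6-(6)-A)) ⇒ ((6-(6)-6))   [A → 6]

E ⇒ A ⇒ (E) ⇒ (A) ⇒ ((E)) ⇒ ((E-A)) ⇒ ((E-A-A)) ⇒ ((A-A-A)) ⇒ ((6-A-A)) ⇒ ((6-(E)-A)) ⇒ ((6-(A)-A)) ⇒ ((6-(6)-A)) ⇒ ((6-(6)-6))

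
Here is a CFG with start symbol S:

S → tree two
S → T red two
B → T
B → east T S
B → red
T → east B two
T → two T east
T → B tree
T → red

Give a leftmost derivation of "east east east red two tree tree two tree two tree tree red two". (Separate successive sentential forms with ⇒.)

S ⇒ T red two   [S → T red two]
T red two ⇒ B tree red two   [T → B tree]
B tree red two ⇒ T tree red two   [B → T]
T tree red two ⇒ B tree tree red two   [T → B tree]
B tree tree red two ⇒ T tree tree red two   [B → T]
T tree tree red two ⇒ east B two tree tree red two   [T → east B two]
east B two tree tree red two ⇒ east T two tree tree red two   [B → T]
east T two tree tree red two ⇒ east B tree two tree tree red two   [T → B tree]
east B tree two tree tree red two ⇒ east east T S tree two tree tree red two   [B → east T S]
east east T S tree two tree tree red two ⇒ east east B tree S tree two tree tree red two   [T → B tree]
east east B tree S tree two tree tree red two ⇒ east east T tree S tree two tree tree red two   [B → T]
east east T tree S tree two tree tree red two ⇒ east east east B two tree S tree two tree tree red two   [T → east B two]
east east east B two tree S tree two tree tree red two ⇒ east east east red two tree S tree two tree tree red two   [B → red]
east east east red two tree S tree two tree tree red two ⇒ east east east red two tree tree two tree two tree tree red two   [S → tree two]

S ⇒ T red two ⇒ B tree red two ⇒ T tree red two ⇒ B tree tree red two ⇒ T tree tree red two ⇒ east B two tree tree red two ⇒ east T two tree tree red two ⇒ east B tree two tree tree red two ⇒ east east T S tree two tree tree red two ⇒ east east B tree S tree two tree tree red two ⇒ east east T tree S tree two tree tree red two ⇒ east east east B two tree S tree two tree tree red two ⇒ east east east red two tree S tree two tree tree red two ⇒ east east east red two tree tree two tree two tree tree red two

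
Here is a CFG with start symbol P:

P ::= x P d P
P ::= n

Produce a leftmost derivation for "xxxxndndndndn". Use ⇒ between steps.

P ⇒ xPdP ⇒ xxPdPdP ⇒ xxxPdPdPdP ⇒ xxxxPdPdPdPdP ⇒ xxxxndPdPdPdP ⇒ xxxxndndPdPdP ⇒ xxxxndndndPdP ⇒ xxxxndndndndP ⇒ xxxxndndndndn

P ⇒ xPdP   [P ::= x P d P]
xPdP ⇒ xxPdPdP   [P ::= x P d P]
xxPdPdP ⇒ xxxPdPdPdP   [P ::= x P d P]
xxxPdPdPdP ⇒ xxxxPdPdPdPdP   [P ::= x P d P]
xxxxPdPdPdPdP ⇒ xxxxndPdPdPdP   [P ::= n]
xxxxndPdPdPdP ⇒ xxxxndndPdPdP   [P ::= n]
xxxxndndPdPdP ⇒ xxxxndndndPdP   [P ::= n]
xxxxndndndPdP ⇒ xxxxndndndndP   [P ::= n]
xxxxndndndndP ⇒ xxxxndndndndn   [P ::= n]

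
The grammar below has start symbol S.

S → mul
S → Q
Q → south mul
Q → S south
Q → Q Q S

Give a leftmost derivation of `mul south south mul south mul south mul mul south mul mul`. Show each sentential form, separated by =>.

S => Q => Q Q S => Q Q S Q S => Q Q S Q S Q S => S south Q S Q S Q S => mul south Q S Q S Q S => mul south S south S Q S Q S => mul south Q south S Q S Q S => mul south south mul south S Q S Q S => mul south south mul south mul Q S Q S => mul south south mul south mul south mul S Q S => mul south south mul south mul south mul mul Q S => mul south south mul south mul south mul mul south mul S => mul south south mul south mul south mul mul south mul mul

S => Q   [S → Q]
Q => Q Q S   [Q → Q Q S]
Q Q S => Q Q S Q S   [Q → Q Q S]
Q Q S Q S => Q Q S Q S Q S   [Q → Q Q S]
Q Q S Q S Q S => S south Q S Q S Q S   [Q → S south]
S south Q S Q S Q S => mul south Q S Q S Q S   [S → mul]
mul south Q S Q S Q S => mul south S south S Q S Q S   [Q → S south]
mul south S south S Q S Q S => mul south Q south S Q S Q S   [S → Q]
mul south Q south S Q S Q S => mul south south mul south S Q S Q S   [Q → south mul]
mul south south mul south S Q S Q S => mul south south mul south mul Q S Q S   [S → mul]
mul south south mul south mul Q S Q S => mul south south mul south mul south mul S Q S   [Q → south mul]
mul south south mul south mul south mul S Q S => mul south south mul south mul south mul mul Q S   [S → mul]
mul south south mul south mul south mul mul Q S => mul south south mul south mul south mul mul south mul S   [Q → south mul]
mul south south mul south mul south mul mul south mul S => mul south south mul south mul south mul mul south mul mul   [S → mul]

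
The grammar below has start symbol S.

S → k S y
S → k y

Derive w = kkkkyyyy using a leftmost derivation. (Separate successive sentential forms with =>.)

S => kSy   [S → k S y]
kSy => kkSyy   [S → k S y]
kkSyy => kkkSyyy   [S → k S y]
kkkSyyy => kkkkyyyy   [S → k y]

S=>kSy=>kkSyy=>kkkSyyy=>kkkkyyyy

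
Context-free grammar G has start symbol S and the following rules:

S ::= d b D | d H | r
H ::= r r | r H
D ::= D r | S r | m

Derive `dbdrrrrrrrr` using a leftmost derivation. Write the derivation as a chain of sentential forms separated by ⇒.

S⇒dbD⇒dbDr⇒dbSrr⇒dbdHrr⇒dbdrHrr⇒dbdrrHrr⇒dbdrrrHrr⇒dbdrrrrHrr⇒dbdrrrrrrrr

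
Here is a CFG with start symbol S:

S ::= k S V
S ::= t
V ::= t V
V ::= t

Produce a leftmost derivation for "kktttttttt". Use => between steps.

S => kSV   [S ::= k S V]
kSV => kkSVV   [S ::= k S V]
kkSVV => kktVV   [S ::= t]
kktVV => kkttVV   [V ::= t V]
kkttVV => kktttVV   [V ::= t V]
kktttVV => kkttttVV   [V ::= t V]
kkttttVV => kktttttVV   [V ::= t V]
kktttttVV => kkttttttVV   [V ::= t V]
kkttttttVV => kktttttttV   [V ::= t]
kktttttttV => kktttttttt   [V ::= t]

S=>kSV=>kkSVV=>kktVV=>kkttVV=>kktttVV=>kkttttVV=>kktttttVV=>kkttttttVV=>kktttttttV=>kktttttttt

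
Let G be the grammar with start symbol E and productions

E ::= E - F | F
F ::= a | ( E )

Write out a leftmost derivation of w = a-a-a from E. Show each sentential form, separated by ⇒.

E ⇒ E-F   [E ::= E - F]
E-F ⇒ E-F-F   [E ::= E - F]
E-F-F ⇒ F-F-F   [E ::= F]
F-F-F ⇒ a-F-F   [F ::= a]
a-F-F ⇒ a-a-F   [F ::= a]
a-a-F ⇒ a-a-a   [F ::= a]

E⇒E-F⇒E-F-F⇒F-F-F⇒a-F-F⇒a-a-F⇒a-a-a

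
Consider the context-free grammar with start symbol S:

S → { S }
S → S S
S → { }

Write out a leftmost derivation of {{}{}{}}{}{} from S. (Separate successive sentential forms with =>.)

S => SS   [S → S S]
SS => SSS   [S → S S]
SSS => {S}SS   [S → { S }]
{S}SS => {SS}SS   [S → S S]
{SS}SS => {{}S}SS   [S → { }]
{{}S}SS => {{}SS}SS   [S → S S]
{{}SS}SS => {{}{}S}SS   [S → { }]
{{}{}S}SS => {{}{}{}}SS   [S → { }]
{{}{}{}}SS => {{}{}{}}{}S   [S → { }]
{{}{}{}}{}S => {{}{}{}}{}{}   [S → { }]

S => SS => SSS => {S}SS => {SS}SS => {{}S}SS => {{}SS}SS => {{}{}S}SS => {{}{}{}}SS => {{}{}{}}{}S => {{}{}{}}{}{}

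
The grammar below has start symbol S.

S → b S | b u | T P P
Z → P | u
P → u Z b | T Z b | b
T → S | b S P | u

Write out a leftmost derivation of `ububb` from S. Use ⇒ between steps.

S ⇒ TPP ⇒ uPP ⇒ ubP ⇒ ubuZb ⇒ ubuPb ⇒ ububb

S ⇒ TPP   [S → T P P]
TPP ⇒ uPP   [T → u]
uPP ⇒ ubP   [P → b]
ubP ⇒ ubuZb   [P → u Z b]
ubuZb ⇒ ubuPb   [Z → P]
ubuPb ⇒ ububb   [P → b]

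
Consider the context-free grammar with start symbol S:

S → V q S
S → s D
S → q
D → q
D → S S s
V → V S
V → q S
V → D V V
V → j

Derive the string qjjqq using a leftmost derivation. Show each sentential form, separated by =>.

S => VqS   [S → V q S]
VqS => DVVqS   [V → D V V]
DVVqS => qVVqS   [D → q]
qVVqS => qjVqS   [V → j]
qjVqS => qjjqS   [V → j]
qjjqS => qjjqq   [S → q]

S=>VqS=>DVVqS=>qVVqS=>qjVqS=>qjjqS=>qjjqq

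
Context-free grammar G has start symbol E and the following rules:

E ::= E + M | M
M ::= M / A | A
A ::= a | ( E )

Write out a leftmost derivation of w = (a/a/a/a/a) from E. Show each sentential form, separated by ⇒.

E ⇒ M   [E ::= M]
M ⇒ A   [M ::= A]
A ⇒ (E)   [A ::= ( E )]
(E) ⇒ (M)   [E ::= M]
(M) ⇒ (M/A)   [M ::= M / A]
(M/A) ⇒ (M/A/A)   [M ::= M / A]
(M/A/A) ⇒ (M/A/A/A)   [M ::= M / A]
(M/A/A/A) ⇒ (M/A/A/A/A)   [M ::= M / A]
(M/A/A/A/A) ⇒ (A/A/A/A/A)   [M ::= A]
(A/A/A/A/A) ⇒ (a/A/A/A/A)   [A ::= a]
(a/A/A/A/A) ⇒ (a/a/A/A/A)   [A ::= a]
(a/a/A/A/A) ⇒ (a/a/a/A/A)   [A ::= a]
(a/a/a/A/A) ⇒ (a/a/a/a/A)   [A ::= a]
(a/a/a/a/A) ⇒ (a/a/a/a/a)   [A ::= a]

E ⇒ M ⇒ A ⇒ (E) ⇒ (M) ⇒ (M/A) ⇒ (M/A/A) ⇒ (M/A/A/A) ⇒ (M/A/A/A/A) ⇒ (A/A/A/A/A) ⇒ (a/A/A/A/A) ⇒ (a/a/A/A/A) ⇒ (a/a/a/A/A) ⇒ (a/a/a/a/A) ⇒ (a/a/a/a/a)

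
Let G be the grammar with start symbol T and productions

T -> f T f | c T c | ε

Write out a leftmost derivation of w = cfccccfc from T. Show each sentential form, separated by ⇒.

T ⇒ cTc ⇒ cfTfc ⇒ cfcTcfc ⇒ cfccTccfc ⇒ cfccccfc

T ⇒ cTc   [T -> c T c]
cTc ⇒ cfTfc   [T -> f T f]
cfTfc ⇒ cfcTcfc   [T -> c T c]
cfcTcfc ⇒ cfccTccfc   [T -> c T c]
cfccTccfc ⇒ cfccccfc   [T -> ε]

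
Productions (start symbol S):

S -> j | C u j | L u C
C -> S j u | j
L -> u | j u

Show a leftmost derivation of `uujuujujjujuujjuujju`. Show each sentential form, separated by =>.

S => LuC => uuC => uuSju => uuCujju => uuSjuujju => uuCujjuujju => uuSjuujjuujju => uuLuCjuujjuujju => uujuuCjuujjuujju => uujuuSjujuujjuujju => uujuuCujjujuujjuujju => uujuujujjujuujjuujju

S => LuC   [S -> L u C]
LuC => uuC   [L -> u]
uuC => uuSju   [C -> S j u]
uuSju => uuCujju   [S -> C u j]
uuCujju => uuSjuujju   [C -> S j u]
uuSjuujju => uuCujjuujju   [S -> C u j]
uuCujjuujju => uuSjuujjuujju   [C -> S j u]
uuSjuujjuujju => uuLuCjuujjuujju   [S -> L u C]
uuLuCjuujjuujju => uujuuCjuujjuujju   [L -> j u]
uujuuCjuujjuujju => uujuuSjujuujjuujju   [C -> S j u]
uujuuSjujuujjuujju => uujuuCujjujuujjuujju   [S -> C u j]
uujuuCujjujuujjuujju => uujuujujjujuujjuujju   [C -> j]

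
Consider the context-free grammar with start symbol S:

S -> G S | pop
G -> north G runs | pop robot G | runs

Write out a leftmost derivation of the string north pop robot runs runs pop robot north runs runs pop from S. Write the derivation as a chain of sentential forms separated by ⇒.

S ⇒ G S ⇒ north G runs S ⇒ north pop robot G runs S ⇒ north pop robot runs runs S ⇒ north pop robot runs runs G S ⇒ north pop robot runs runs pop robot G S ⇒ north pop robot runs runs pop robot north G runs S ⇒ north pop robot runs runs pop robot north runs runs S ⇒ north pop robot runs runs pop robot north runs runs pop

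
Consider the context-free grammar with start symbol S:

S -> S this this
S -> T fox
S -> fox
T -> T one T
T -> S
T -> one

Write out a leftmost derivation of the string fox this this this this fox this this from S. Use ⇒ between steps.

S ⇒ S this this ⇒ T fox this this ⇒ S fox this this ⇒ S this this fox this this ⇒ S this this this this fox this this ⇒ fox this this this this fox this this

S ⇒ S this this   [S -> S this this]
S this this ⇒ T fox this this   [S -> T fox]
T fox this this ⇒ S fox this this   [T -> S]
S fox this this ⇒ S this this fox this this   [S -> S this this]
S this this fox this this ⇒ S this this this this fox this this   [S -> S this this]
S this this this this fox this this ⇒ fox this this this this fox this this   [S -> fox]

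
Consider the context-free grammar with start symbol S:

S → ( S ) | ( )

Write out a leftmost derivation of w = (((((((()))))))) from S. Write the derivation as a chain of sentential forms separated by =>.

S => (S) => ((S)) => (((S))) => ((((S)))) => (((((S))))) => ((((((S)))))) => (((((((S))))))) => (((((((())))))))

S => (S)   [S → ( S )]
(S) => ((S))   [S → ( S )]
((S)) => (((S)))   [S → ( S )]
(((S))) => ((((S))))   [S → ( S )]
((((S)))) => (((((S)))))   [S → ( S )]
(((((S))))) => ((((((S))))))   [S → ( S )]
((((((S)))))) => (((((((S)))))))   [S → ( S )]
(((((((S))))))) => (((((((())))))))   [S → ( )]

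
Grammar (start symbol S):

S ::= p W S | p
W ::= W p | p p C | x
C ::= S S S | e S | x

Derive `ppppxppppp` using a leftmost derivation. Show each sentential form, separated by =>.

S => pWS => pWpS => pppCpS => pppSSSpS => ppppWSSSpS => ppppxSSSpS => ppppxpSSpS => ppppxppSpS => ppppxppppS => ppppxppppp

S => pWS   [S ::= p W S]
pWS => pWpS   [W ::= W p]
pWpS => pppCpS   [W ::= p p C]
pppCpS => pppSSSpS   [C ::= S S S]
pppSSSpS => ppppWSSSpS   [S ::= p W S]
ppppWSSSpS => ppppxSSSpS   [W ::= x]
ppppxSSSpS => ppppxpSSpS   [S ::= p]
ppppxpSSpS => ppppxppSpS   [S ::= p]
ppppxppSpS => ppppxppppS   [S ::= p]
ppppxppppS => ppppxppppp   [S ::= p]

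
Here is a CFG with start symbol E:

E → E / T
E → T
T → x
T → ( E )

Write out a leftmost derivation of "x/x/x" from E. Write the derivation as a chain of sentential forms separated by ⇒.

E⇒E/T⇒E/T/T⇒T/T/T⇒x/T/T⇒x/x/T⇒x/x/x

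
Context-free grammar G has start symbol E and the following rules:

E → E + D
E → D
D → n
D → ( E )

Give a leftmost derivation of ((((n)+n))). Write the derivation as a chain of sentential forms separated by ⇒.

E ⇒ D ⇒ (E) ⇒ (D) ⇒ ((E)) ⇒ ((D)) ⇒ (((E))) ⇒ (((E+D))) ⇒ (((D+D))) ⇒ ((((E)+D))) ⇒ ((((D)+D))) ⇒ ((((n)+D))) ⇒ ((((n)+n)))

E ⇒ D   [E → D]
D ⇒ (E)   [D → ( E )]
(E) ⇒ (D)   [E → D]
(D) ⇒ ((E))   [D → ( E )]
((E)) ⇒ ((D))   [E → D]
((D)) ⇒ (((E)))   [D → ( E )]
(((E))) ⇒ (((E+D)))   [E → E + D]
(((E+D))) ⇒ (((D+D)))   [E → D]
(((D+D))) ⇒ ((((E)+D)))   [D → ( E )]
((((E)+D))) ⇒ ((((D)+D)))   [E → D]
((((D)+D))) ⇒ ((((n)+D)))   [D → n]
((((n)+D))) ⇒ ((((n)+n)))   [D → n]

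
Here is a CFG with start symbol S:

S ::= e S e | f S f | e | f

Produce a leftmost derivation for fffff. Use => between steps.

S => fSf   [S ::= f S f]
fSf => ffSff   [S ::= f S f]
ffSff => fffff   [S ::= f]

S => fSf => ffSff => fffff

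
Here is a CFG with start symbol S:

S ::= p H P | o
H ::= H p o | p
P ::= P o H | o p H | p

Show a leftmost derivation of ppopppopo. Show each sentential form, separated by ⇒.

S ⇒ pHP ⇒ ppP ⇒ ppopH ⇒ ppopHpo ⇒ ppopHpopo ⇒ ppopppopo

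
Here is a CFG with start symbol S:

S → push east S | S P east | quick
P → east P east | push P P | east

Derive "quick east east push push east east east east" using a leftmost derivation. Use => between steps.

S => S P east   [S → S P east]
S P east => S P east P east   [S → S P east]
S P east P east => quick P east P east   [S → quick]
quick P east P east => quick east east P east   [P → east]
quick east east P east => quick east east push P P east   [P → push P P]
quick east east push P P east => quick east east push push P P P east   [P → push P P]
quick east east push push P P P east => quick east east push push east P P east   [P → east]
quick east east push push east P P east => quick east east push push east east P east   [P → east]
quick east east push push east east P east => quick east east push push east east east east   [P → east]

S => S P east => S P east P east => quick P east P east => quick east east P east => quick east east push P P east => quick east east push push P P P east => quick east east push push east P P east => quick east east push push east east P east => quick east east push push east east east east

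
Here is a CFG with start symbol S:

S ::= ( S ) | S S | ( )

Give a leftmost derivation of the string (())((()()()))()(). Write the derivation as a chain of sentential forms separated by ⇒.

S⇒SS⇒SSS⇒(S)SS⇒(())SS⇒(())SSS⇒(())(S)SS⇒(())((S))SS⇒(())((SS))SS⇒(())((SSS))SS⇒(())((()SS))SS⇒(())((()()S))SS⇒(())((()()()))SS⇒(())((()()()))()S⇒(())((()()()))()()

S ⇒ SS   [S ::= S S]
SS ⇒ SSS   [S ::= S S]
SSS ⇒ (S)SS   [S ::= ( S )]
(S)SS ⇒ (())SS   [S ::= ( )]
(())SS ⇒ (())SSS   [S ::= S S]
(())SSS ⇒ (())(S)SS   [S ::= ( S )]
(())(S)SS ⇒ (())((S))SS   [S ::= ( S )]
(())((S))SS ⇒ (())((SS))SS   [S ::= S S]
(())((SS))SS ⇒ (())((SSS))SS   [S ::= S S]
(())((SSS))SS ⇒ (())((()SS))SS   [S ::= ( )]
(())((()SS))SS ⇒ (())((()()S))SS   [S ::= ( )]
(())((()()S))SS ⇒ (())((()()()))SS   [S ::= ( )]
(())((()()()))SS ⇒ (())((()()()))()S   [S ::= ( )]
(())((()()()))()S ⇒ (())((()()()))()()   [S ::= ( )]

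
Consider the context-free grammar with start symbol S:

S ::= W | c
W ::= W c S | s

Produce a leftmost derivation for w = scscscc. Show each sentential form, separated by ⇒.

S⇒W⇒WcS⇒WcScS⇒scScS⇒scWcS⇒scWcScS⇒scscScS⇒scscWcS⇒scscscS⇒scscscc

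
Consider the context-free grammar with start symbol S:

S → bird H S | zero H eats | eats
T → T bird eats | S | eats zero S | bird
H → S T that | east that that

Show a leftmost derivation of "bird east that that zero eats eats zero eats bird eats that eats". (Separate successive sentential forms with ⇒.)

S ⇒ bird H S   [S → bird H S]
bird H S ⇒ bird east that that S   [H → east that that]
bird east that that S ⇒ bird east that that zero H eats   [S → zero H eats]
bird east that that zero H eats ⇒ bird east that that zero S T that eats   [H → S T that]
bird east that that zero S T that eats ⇒ bird east that that zero eats T that eats   [S → eats]
bird east that that zero eats T that eats ⇒ bird east that that zero eats T bird eats that eats   [T → T bird eats]
bird east that that zero eats T bird eats that eats ⇒ bird east that that zero eats eats zero S bird eats that eats   [T → eats zero S]
bird east that that zero eats eats zero S bird eats that eats ⇒ bird east that that zero eats eats zero eats bird eats that eats   [S → eats]

S ⇒ bird H S ⇒ bird east that that S ⇒ bird east that that zero H eats ⇒ bird east that that zero S T that eats ⇒ bird east that that zero eats T that eats ⇒ bird east that that zero eats T bird eats that eats ⇒ bird east that that zero eats eats zero S bird eats that eats ⇒ bird east that that zero eats eats zero eats bird eats that eats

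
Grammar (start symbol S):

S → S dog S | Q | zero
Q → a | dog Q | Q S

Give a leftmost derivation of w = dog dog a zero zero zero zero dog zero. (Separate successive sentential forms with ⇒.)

S ⇒ S dog S   [S → S dog S]
S dog S ⇒ Q dog S   [S → Q]
Q dog S ⇒ Q S dog S   [Q → Q S]
Q S dog S ⇒ dog Q S dog S   [Q → dog Q]
dog Q S dog S ⇒ dog Q S S dog S   [Q → Q S]
dog Q S S dog S ⇒ dog dog Q S S dog S   [Q → dog Q]
dog dog Q S S dog S ⇒ dog dog Q S S S dog S   [Q → Q S]
dog dog Q S S S dog S ⇒ dog dog Q S S S S dog S   [Q → Q S]
dog dog Q S S S S dog S ⇒ dog dog a S S S S dog S   [Q → a]
dog dog a S S S S dog S ⇒ dog dog a zero S S S dog S   [S → zero]
dog dog a zero S S S dog S ⇒ dog dog a zero zero S S dog S   [S → zero]
dog dog a zero zero S S dog S ⇒ dog dog a zero zero zero S dog S   [S → zero]
dog dog a zero zero zero S dog S ⇒ dog dog a zero zero zero zero dog S   [S → zero]
dog dog a zero zero zero zero dog S ⇒ dog dog a zero zero zero zero dog zero   [S → zero]

S ⇒ S dog S ⇒ Q dog S ⇒ Q S dog S ⇒ dog Q S dog S ⇒ dog Q S S dog S ⇒ dog dog Q S S dog S ⇒ dog dog Q S S S dog S ⇒ dog dog Q S S S S dog S ⇒ dog dog a S S S S dog S ⇒ dog dog a zero S S S dog S ⇒ dog dog a zero zero S S dog S ⇒ dog dog a zero zero zero S dog S ⇒ dog dog a zero zero zero zero dog S ⇒ dog dog a zero zero zero zero dog zero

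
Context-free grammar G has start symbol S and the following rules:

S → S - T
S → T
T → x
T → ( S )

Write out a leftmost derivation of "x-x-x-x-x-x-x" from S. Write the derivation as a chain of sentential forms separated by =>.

S => S-T   [S → S - T]
S-T => S-T-T   [S → S - T]
S-T-T => S-T-T-T   [S → S - T]
S-T-T-T => S-T-T-T-T   [S → S - T]
S-T-T-T-T => S-T-T-T-T-T   [S → S - T]
S-T-T-T-T-T => S-T-T-T-T-T-T   [S → S - T]
S-T-T-T-T-T-T => T-T-T-T-T-T-T   [S → T]
T-T-T-T-T-T-T => x-T-T-T-T-T-T   [T → x]
x-T-T-T-T-T-T => x-x-T-T-T-T-T   [T → x]
x-x-T-T-T-T-T => x-x-x-T-T-T-T   [T → x]
x-x-x-T-T-T-T => x-x-x-x-T-T-T   [T → x]
x-x-x-x-T-T-T => x-x-x-x-x-T-T   [T → x]
x-x-x-x-x-T-T => x-x-x-x-x-x-T   [T → x]
x-x-x-x-x-x-T => x-x-x-x-x-x-x   [T → x]

S => S-T => S-T-T => S-T-T-T => S-T-T-T-T => S-T-T-T-T-T => S-T-T-T-T-T-T => T-T-T-T-T-T-T => x-T-T-T-T-T-T => x-x-T-T-T-T-T => x-x-x-T-T-T-T => x-x-x-x-T-T-T => x-x-x-x-x-T-T => x-x-x-x-x-x-T => x-x-x-x-x-x-x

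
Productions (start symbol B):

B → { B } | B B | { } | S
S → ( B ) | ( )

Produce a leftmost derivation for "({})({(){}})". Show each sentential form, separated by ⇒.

B⇒BB⇒SB⇒(B)B⇒({})B⇒({})S⇒({})(B)⇒({})({B})⇒({})({BB})⇒({})({SB})⇒({})({()B})⇒({})({(){}})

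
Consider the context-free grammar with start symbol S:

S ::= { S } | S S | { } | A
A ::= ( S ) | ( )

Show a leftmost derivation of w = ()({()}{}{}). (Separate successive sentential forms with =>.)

S => SS => AS => ()S => ()A => ()(S) => ()(SS) => ()(SSS) => ()({S}SS) => ()({A}SS) => ()({()}SS) => ()({()}{}S) => ()({()}{}{})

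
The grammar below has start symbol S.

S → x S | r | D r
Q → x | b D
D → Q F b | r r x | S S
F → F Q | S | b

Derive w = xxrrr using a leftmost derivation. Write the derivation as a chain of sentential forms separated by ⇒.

S ⇒ xS ⇒ xxS ⇒ xxDr ⇒ xxSSr ⇒ xxrSr ⇒ xxrrr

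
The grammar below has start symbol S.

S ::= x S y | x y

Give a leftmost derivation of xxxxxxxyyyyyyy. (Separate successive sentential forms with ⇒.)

S⇒xSy⇒xxSyy⇒xxxSyyy⇒xxxxSyyyy⇒xxxxxSyyyyy⇒xxxxxxSyyyyyy⇒xxxxxxxyyyyyyy

S ⇒ xSy   [S ::= x S y]
xSy ⇒ xxSyy   [S ::= x S y]
xxSyy ⇒ xxxSyyy   [S ::= x S y]
xxxSyyy ⇒ xxxxSyyyy   [S ::= x S y]
xxxxSyyyy ⇒ xxxxxSyyyyy   [S ::= x S y]
xxxxxSyyyyy ⇒ xxxxxxSyyyyyy   [S ::= x S y]
xxxxxxSyyyyyy ⇒ xxxxxxxyyyyyyy   [S ::= x y]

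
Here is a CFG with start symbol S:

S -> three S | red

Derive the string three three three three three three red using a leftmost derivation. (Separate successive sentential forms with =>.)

S => three S   [S -> three S]
three S => three three S   [S -> three S]
three three S => three three three S   [S -> three S]
three three three S => three three three three S   [S -> three S]
three three three three S => three three three three three S   [S -> three S]
three three three three three S => three three three three three three S   [S -> three S]
three three three three three three S => three three three three three three red   [S -> red]

S => three S => three three S => three three three S => three three three three S => three three three three three S => three three three three three three S => three three three three three three red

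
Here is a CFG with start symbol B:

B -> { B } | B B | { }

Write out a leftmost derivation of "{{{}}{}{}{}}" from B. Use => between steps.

B=>{B}=>{BB}=>{BBB}=>{BBBB}=>{{B}BBB}=>{{{}}BBB}=>{{{}}{}BB}=>{{{}}{}{}B}=>{{{}}{}{}{}}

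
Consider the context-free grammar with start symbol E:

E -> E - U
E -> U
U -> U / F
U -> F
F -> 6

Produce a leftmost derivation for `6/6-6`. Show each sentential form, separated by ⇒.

E⇒E-U⇒U-U⇒U/F-U⇒F/F-U⇒6/F-U⇒6/6-U⇒6/6-F⇒6/6-6

E ⇒ E-U   [E -> E - U]
E-U ⇒ U-U   [E -> U]
U-U ⇒ U/F-U   [U -> U / F]
U/F-U ⇒ F/F-U   [U -> F]
F/F-U ⇒ 6/F-U   [F -> 6]
6/F-U ⇒ 6/6-U   [F -> 6]
6/6-U ⇒ 6/6-F   [U -> F]
6/6-F ⇒ 6/6-6   [F -> 6]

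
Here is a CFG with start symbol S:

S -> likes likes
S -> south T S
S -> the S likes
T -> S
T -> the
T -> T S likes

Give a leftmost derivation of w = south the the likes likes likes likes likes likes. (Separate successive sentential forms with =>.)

S => south T S => south S S => south the S likes S => south the the S likes likes S => south the the likes likes likes likes S => south the the likes likes likes likes likes likes

S => south T S   [S -> south T S]
south T S => south S S   [T -> S]
south S S => south the S likes S   [S -> the S likes]
south the S likes S => south the the S likes likes S   [S -> the S likes]
south the the S likes likes S => south the the likes likes likes likes S   [S -> likes likes]
south the the likes likes likes likes S => south the the likes likes likes likes likes likes   [S -> likes likes]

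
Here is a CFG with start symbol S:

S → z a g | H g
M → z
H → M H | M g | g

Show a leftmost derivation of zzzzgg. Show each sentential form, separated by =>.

S => Hg => MHg => zHg => zMHg => zzHg => zzMHg => zzzHg => zzzMgg => zzzzgg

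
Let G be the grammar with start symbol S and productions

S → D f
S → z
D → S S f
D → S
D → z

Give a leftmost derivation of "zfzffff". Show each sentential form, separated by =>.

S => Df => SSff => DfSff => zfSff => zfDfff => zfSfff => zfDffff => zfzffff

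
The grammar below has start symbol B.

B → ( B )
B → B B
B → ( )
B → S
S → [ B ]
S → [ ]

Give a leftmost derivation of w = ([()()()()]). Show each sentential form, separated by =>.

B => (B) => (S) => ([B]) => ([BB]) => ([BBB]) => ([BBBB]) => ([()BBB]) => ([()()BB]) => ([()()()B]) => ([()()()()])

B => (B)   [B → ( B )]
(B) => (S)   [B → S]
(S) => ([B])   [S → [ B ]]
([B]) => ([BB])   [B → B B]
([BB]) => ([BBB])   [B → B B]
([BBB]) => ([BBBB])   [B → B B]
([BBBB]) => ([()BBB])   [B → ( )]
([()BBB]) => ([()()BB])   [B → ( )]
([()()BB]) => ([()()()B])   [B → ( )]
([()()()B]) => ([()()()()])   [B → ( )]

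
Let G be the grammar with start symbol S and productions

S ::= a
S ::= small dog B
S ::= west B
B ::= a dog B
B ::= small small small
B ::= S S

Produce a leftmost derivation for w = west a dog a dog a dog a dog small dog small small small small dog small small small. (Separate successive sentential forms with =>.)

S => west B => west a dog B => west a dog a dog B => west a dog a dog a dog B => west a dog a dog a dog a dog B => west a dog a dog a dog a dog S S => west a dog a dog a dog a dog small dog B S => west a dog a dog a dog a dog small dog small small small S => west a dog a dog a dog a dog small dog small small small small dog B => west a dog a dog a dog a dog small dog small small small small dog small small small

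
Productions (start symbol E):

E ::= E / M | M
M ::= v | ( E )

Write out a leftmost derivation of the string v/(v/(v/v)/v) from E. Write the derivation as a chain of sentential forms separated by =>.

E => E/M => M/M => v/M => v/(E) => v/(E/M) => v/(E/M/M) => v/(M/M/M) => v/(v/M/M) => v/(v/(E)/M) => v/(v/(E/M)/M) => v/(v/(M/M)/M) => v/(v/(v/M)/M) => v/(v/(v/v)/M) => v/(v/(v/v)/v)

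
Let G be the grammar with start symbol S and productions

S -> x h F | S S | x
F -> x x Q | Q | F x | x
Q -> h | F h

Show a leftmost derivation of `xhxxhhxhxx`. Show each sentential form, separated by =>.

S => SS => xhFS => xhxxQS => xhxxFhS => xhxxQhS => xhxxhhS => xhxxhhxhF => xhxxhhxhFx => xhxxhhxhxx

S => SS   [S -> S S]
SS => xhFS   [S -> x h F]
xhFS => xhxxQS   [F -> x x Q]
xhxxQS => xhxxFhS   [Q -> F h]
xhxxFhS => xhxxQhS   [F -> Q]
xhxxQhS => xhxxhhS   [Q -> h]
xhxxhhS => xhxxhhxhF   [S -> x h F]
xhxxhhxhF => xhxxhhxhFx   [F -> F x]
xhxxhhxhFx => xhxxhhxhxx   [F -> x]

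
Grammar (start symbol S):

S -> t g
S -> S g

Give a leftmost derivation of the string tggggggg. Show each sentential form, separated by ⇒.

S ⇒ Sg   [S -> S g]
Sg ⇒ Sgg   [S -> S g]
Sgg ⇒ Sggg   [S -> S g]
Sggg ⇒ Sgggg   [S -> S g]
Sgggg ⇒ Sggggg   [S -> S g]
Sggggg ⇒ Sgggggg   [S -> S g]
Sgggggg ⇒ tggggggg   [S -> t g]

S⇒Sg⇒Sgg⇒Sggg⇒Sgggg⇒Sggggg⇒Sgggggg⇒tggggggg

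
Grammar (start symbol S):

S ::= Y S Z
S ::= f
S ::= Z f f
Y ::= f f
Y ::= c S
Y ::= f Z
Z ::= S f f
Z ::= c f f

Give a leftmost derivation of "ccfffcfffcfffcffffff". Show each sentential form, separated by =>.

S => Zff   [S ::= Z f f]
Zff => Sffff   [Z ::= S f f]
Sffff => YSZffff   [S ::= Y S Z]
YSZffff => cSSZffff   [Y ::= c S]
cSSZffff => cYSZSZffff   [S ::= Y S Z]
cYSZSZffff => ccSSZSZffff   [Y ::= c S]
ccSSZSZffff => ccYSZSZSZffff   [S ::= Y S Z]
ccYSZSZSZffff => ccffSZSZSZffff   [Y ::= f f]
ccffSZSZSZffff => ccfffZSZSZffff   [S ::= f]
ccfffZSZSZffff => ccfffcffSZSZffff   [Z ::= c f f]
ccfffcffSZSZffff => ccfffcfffZSZffff   [S ::= f]
ccfffcfffZSZffff => ccfffcfffcffSZffff   [Z ::= c f f]
ccfffcfffcffSZffff => ccfffcfffcfffZffff   [S ::= f]
ccfffcfffcfffZffff => ccfffcfffcfffcffffff   [Z ::= c f f]

S => Zff => Sffff => YSZffff => cSSZffff => cYSZSZffff => ccSSZSZffff => ccYSZSZSZffff => ccffSZSZSZffff => ccfffZSZSZffff => ccfffcffSZSZffff => ccfffcfffZSZffff => ccfffcfffcffSZffff => ccfffcfffcfffZffff => ccfffcfffcfffcffffff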